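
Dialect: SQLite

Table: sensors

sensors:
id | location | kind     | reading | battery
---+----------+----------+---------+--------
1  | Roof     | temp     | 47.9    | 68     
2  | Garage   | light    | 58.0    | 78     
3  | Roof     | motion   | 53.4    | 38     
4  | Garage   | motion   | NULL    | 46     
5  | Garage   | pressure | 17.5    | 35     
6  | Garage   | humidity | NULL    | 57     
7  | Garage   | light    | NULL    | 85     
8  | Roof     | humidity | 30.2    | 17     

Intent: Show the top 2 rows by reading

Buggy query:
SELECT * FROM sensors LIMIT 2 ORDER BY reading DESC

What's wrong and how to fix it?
Bug: ORDER BY cannot follow LIMIT; LIMIT is the final clause

Fix: Swap the clauses: ORDER BY first, then LIMIT

Corrected query:
SELECT * FROM sensors ORDER BY reading DESC LIMIT 2

Result:
id | location | kind   | reading | battery
---+----------+--------+---------+--------
2  | Garage   | light  | 58      | 78     
3  | Roof     | motion | 53.4    | 38     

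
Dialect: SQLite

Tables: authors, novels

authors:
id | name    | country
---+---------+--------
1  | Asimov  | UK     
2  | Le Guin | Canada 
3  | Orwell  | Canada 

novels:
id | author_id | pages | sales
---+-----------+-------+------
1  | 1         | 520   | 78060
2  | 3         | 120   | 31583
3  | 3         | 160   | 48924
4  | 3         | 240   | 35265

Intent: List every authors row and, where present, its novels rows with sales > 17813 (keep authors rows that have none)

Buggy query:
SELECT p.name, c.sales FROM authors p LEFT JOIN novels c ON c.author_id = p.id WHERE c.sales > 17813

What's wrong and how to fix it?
Bug: A WHERE condition on the right-hand table after LEFT JOIN drops unmatched parents

Fix: Put 'c.sales > 17813' in the JOIN's ON clause instead of WHERE

Corrected query:
SELECT p.name, c.sales FROM authors p LEFT JOIN novels c ON c.author_id = p.id AND c.sales > 17813

Result:
name    | sales
--------+------
Asimov  | 78060
Le Guin | NULL 
Orwell  | 31583
Orwell  | 35265
Orwell  | 48924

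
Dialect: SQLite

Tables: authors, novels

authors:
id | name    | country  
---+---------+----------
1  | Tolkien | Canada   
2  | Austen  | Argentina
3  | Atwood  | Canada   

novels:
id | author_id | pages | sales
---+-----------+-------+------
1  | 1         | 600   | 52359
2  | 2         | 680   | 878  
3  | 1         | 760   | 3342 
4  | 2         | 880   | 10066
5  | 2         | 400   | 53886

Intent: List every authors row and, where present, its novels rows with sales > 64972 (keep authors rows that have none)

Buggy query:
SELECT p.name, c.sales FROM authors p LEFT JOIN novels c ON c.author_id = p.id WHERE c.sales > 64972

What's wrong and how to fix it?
Bug: Filtering c.sales in WHERE discards the NULL rows produced by LEFT JOIN, turning it into an inner join

Fix: Put 'c.sales > 64972' in the JOIN's ON clause instead of WHERE

Corrected query:
SELECT p.name, c.sales FROM authors p LEFT JOIN novels c ON c.author_id = p.id AND c.sales > 64972

Result:
name    | sales
--------+------
Tolkien | NULL 
Austen  | NULL 
Atwood  | NULL 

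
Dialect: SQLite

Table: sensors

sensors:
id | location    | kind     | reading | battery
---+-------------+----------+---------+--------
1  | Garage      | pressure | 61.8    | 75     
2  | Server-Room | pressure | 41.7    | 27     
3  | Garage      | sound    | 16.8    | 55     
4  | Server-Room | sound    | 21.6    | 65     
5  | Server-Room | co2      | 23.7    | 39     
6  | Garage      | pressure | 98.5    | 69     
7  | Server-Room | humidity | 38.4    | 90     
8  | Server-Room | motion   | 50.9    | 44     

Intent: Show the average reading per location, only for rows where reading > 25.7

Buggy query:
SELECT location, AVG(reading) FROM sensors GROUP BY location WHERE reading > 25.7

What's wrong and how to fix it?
Bug: WHERE cannot follow GROUP BY

Fix: Place WHERE between FROM and GROUP BY

Corrected query:
SELECT location, AVG(reading) FROM sensors WHERE reading > 25.7 GROUP BY location

Result:
location    | AVG(reading)
------------+-------------
Garage      | 80.15       
Server-Room | 43.666667   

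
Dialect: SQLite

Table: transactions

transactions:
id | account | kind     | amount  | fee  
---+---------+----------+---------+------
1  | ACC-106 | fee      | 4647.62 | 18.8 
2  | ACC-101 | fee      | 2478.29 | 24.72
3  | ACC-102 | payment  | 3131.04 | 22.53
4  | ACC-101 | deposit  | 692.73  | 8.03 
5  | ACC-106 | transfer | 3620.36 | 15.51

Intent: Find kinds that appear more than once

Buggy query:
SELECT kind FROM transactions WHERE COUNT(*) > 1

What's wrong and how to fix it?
Bug: WHERE can't reference COUNT(*); aggregates are computed after WHERE

Fix: Group first, then use HAVING for the count condition

Corrected query:
SELECT kind FROM transactions GROUP BY kind HAVING COUNT(*) > 1

Result:
kind
----
fee 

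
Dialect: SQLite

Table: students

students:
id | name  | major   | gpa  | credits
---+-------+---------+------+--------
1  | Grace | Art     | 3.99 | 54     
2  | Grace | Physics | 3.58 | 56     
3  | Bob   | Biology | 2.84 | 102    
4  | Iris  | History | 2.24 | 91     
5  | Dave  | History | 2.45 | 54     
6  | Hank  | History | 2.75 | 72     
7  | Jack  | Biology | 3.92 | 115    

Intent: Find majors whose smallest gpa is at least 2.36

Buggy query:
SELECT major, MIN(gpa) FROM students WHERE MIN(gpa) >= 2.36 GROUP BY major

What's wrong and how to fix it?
Bug: MIN() in WHERE is a misuse of aggregate

Fix: Replace WHERE with HAVING after the GROUP BY

Corrected query:
SELECT major, MIN(gpa) FROM students GROUP BY major HAVING MIN(gpa) >= 2.36

Result:
major   | MIN(gpa)
--------+---------
Art     | 3.99    
Biology | 2.84    
Physics | 3.58    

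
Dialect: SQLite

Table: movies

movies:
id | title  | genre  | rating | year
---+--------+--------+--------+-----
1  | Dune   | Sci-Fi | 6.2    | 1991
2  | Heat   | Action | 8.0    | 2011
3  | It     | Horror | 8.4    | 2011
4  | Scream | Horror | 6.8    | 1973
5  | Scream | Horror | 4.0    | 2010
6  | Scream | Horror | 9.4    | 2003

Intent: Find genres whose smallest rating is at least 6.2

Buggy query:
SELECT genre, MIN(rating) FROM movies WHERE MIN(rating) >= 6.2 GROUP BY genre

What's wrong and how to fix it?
Bug: Aggregates like MIN are computed per group after WHERE runs

Fix: Use HAVING for the per-group MIN condition

Corrected query:
SELECT genre, MIN(rating) FROM movies GROUP BY genre HAVING MIN(rating) >= 6.2

Result:
genre  | MIN(rating)
-------+------------
Action | 8          
Sci-Fi | 6.2        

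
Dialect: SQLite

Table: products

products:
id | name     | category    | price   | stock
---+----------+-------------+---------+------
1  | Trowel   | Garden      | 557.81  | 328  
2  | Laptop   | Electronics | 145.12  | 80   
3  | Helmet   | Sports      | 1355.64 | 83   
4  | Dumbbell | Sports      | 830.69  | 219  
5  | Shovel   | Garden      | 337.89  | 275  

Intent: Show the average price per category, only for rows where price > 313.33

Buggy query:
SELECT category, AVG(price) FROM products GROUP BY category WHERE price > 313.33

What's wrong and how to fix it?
Bug: Row-level WHERE must come before GROUP BY in the clause order

Fix: Place WHERE between FROM and GROUP BY

Corrected query:
SELECT category, AVG(price) FROM products WHERE price > 313.33 GROUP BY category

Result:
category | AVG(price)
---------+-----------
Garden   | 447.85    
Sports   | 1093.165  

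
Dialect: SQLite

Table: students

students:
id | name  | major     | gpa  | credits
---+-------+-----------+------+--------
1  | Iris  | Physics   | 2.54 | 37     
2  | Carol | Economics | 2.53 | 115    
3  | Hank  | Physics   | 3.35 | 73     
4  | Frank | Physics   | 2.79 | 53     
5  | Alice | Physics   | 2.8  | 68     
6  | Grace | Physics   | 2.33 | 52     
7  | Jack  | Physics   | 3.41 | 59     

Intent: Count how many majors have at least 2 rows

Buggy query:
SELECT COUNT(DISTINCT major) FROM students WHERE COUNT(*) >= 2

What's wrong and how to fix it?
Bug: WHERE filters individual rows, not groups, so a group-level COUNT is invalid there

Fix: Use a subquery that GROUPs and filters with HAVING, then count its rows

Corrected query:
SELECT COUNT(*) FROM (SELECT major FROM students GROUP BY major HAVING COUNT(*) >= 2)

Result:
COUNT(*)
--------
1       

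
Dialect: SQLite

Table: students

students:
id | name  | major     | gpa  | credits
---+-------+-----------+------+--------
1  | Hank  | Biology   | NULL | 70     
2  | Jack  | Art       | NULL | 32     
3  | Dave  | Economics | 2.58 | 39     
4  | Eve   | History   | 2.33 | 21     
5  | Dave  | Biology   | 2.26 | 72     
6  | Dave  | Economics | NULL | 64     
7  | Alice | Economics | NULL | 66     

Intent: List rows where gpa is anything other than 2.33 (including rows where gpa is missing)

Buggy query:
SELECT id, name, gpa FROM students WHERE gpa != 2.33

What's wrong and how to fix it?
Bug: Inequality against NULL is unknown, not true; rows with NULL are dropped

Fix: Add an explicit OR gpa IS NULL to include the missing-value rows

Corrected query:
SELECT id, name, gpa FROM students WHERE gpa != 2.33 OR gpa IS NULL

Result:
id | name  | gpa 
---+-------+-----
1  | Hank  | NULL
2  | Jack  | NULL
3  | Dave  | 2.58
5  | Dave  | 2.26
6  | Dave  | NULL
7  | Alice | NULL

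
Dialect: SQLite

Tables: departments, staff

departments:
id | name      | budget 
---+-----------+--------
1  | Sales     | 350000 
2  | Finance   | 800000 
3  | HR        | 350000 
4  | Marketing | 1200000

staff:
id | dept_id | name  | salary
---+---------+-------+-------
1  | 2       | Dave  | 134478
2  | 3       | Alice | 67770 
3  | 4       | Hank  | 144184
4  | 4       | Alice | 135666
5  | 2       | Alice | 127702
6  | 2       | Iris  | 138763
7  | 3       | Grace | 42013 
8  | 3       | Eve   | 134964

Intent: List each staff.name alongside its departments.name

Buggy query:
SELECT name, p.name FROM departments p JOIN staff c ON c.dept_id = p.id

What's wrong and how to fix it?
Bug: Both tables have a 'name' column; the unqualified reference is ambiguous

Fix: Prefix ambiguous columns with the table alias

Corrected query:
SELECT c.name, p.name FROM departments p JOIN staff c ON c.dept_id = p.id

Result:
name  | name     
------+----------
Dave  | Finance  
Alice | HR       
Hank  | Marketing
Alice | Marketing
Alice | Finance  
Iris  | Finance  
Grace | HR       
Eve   | HR       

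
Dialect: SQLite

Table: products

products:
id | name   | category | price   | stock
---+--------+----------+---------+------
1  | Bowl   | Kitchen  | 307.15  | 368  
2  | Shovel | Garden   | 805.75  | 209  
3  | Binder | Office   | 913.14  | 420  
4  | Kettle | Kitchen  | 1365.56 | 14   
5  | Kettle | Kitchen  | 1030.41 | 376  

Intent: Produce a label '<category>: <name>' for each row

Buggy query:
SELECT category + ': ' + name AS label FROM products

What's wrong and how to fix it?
Bug: '+' is numeric addition; on text columns SQLite converts them to 0 instead of concatenating

Fix: Replace + with || to concatenate text

Corrected query:
SELECT category || ': ' || name AS label FROM products

Result:
label          
---------------
Kitchen: Bowl  
Garden: Shovel 
Office: Binder 
Kitchen: Kettle
Kitchen: Kettle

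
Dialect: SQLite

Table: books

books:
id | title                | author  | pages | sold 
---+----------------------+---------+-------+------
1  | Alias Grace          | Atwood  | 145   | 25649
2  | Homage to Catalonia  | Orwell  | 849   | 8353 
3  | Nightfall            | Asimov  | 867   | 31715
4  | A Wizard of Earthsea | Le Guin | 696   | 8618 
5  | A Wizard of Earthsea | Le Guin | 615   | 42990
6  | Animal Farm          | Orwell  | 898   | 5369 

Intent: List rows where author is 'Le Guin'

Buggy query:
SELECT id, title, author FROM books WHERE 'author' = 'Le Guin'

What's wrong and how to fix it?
Bug: 'author' in single quotes is a string literal, not the column; the comparison is literal-vs-literal and never true

Fix: Reference the column as author without single quotes

Corrected query:
SELECT id, title, author FROM books WHERE author = 'Le Guin'

Result:
id | title                | author 
---+----------------------+--------
4  | A Wizard of Earthsea | Le Guin
5  | A Wizard of Earthsea | Le Guin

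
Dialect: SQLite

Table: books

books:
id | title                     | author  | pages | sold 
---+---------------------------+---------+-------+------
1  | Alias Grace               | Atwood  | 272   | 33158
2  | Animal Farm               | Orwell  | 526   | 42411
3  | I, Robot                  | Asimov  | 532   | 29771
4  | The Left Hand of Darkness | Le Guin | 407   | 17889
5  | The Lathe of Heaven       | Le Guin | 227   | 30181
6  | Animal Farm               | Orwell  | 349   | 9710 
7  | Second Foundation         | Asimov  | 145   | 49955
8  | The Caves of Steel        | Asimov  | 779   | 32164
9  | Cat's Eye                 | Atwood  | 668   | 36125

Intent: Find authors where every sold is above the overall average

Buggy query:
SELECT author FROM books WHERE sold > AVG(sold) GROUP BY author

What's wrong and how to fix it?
Bug: AVG() is an aggregate; it can't sit directly in WHERE

Fix: Use a subquery for AVG and a HAVING MIN(...) filter so the condition holds for every row in the group

Corrected query:
SELECT author FROM books GROUP BY author HAVING MIN(sold) > (SELECT AVG(sold) FROM books)

Result:
author
------
Atwood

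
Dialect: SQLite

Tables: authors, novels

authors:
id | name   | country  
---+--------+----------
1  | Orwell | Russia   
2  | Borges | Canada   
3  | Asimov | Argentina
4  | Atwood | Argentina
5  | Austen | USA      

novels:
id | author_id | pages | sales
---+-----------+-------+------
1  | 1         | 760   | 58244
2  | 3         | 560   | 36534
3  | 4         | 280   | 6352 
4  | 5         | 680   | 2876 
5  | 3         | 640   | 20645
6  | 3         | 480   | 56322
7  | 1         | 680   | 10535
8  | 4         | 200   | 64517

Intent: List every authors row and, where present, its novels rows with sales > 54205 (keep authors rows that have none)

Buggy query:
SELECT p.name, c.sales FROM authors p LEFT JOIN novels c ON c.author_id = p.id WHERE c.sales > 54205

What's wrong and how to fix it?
Bug: A WHERE condition on the right-hand table after LEFT JOIN drops unmatched parents

Fix: Put 'c.sales > 54205' in the JOIN's ON clause instead of WHERE

Corrected query:
SELECT p.name, c.sales FROM authors p LEFT JOIN novels c ON c.author_id = p.id AND c.sales > 54205

Result:
name   | sales
-------+------
Orwell | 58244
Borges | NULL 
Asimov | 56322
Atwood | 64517
Austen | NULL 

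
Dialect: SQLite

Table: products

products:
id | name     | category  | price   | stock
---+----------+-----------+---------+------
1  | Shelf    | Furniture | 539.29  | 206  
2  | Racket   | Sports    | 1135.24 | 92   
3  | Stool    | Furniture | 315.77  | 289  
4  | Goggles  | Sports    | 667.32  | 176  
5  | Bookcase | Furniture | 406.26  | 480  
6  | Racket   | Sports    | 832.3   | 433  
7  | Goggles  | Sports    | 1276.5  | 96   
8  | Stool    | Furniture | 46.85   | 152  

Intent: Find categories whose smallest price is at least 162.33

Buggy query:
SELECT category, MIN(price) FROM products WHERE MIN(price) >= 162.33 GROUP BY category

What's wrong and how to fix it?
Bug: MIN() in WHERE is a misuse of aggregate

Fix: Use HAVING for the per-group MIN condition

Corrected query:
SELECT category, MIN(price) FROM products GROUP BY category HAVING MIN(price) >= 162.33

Result:
category | MIN(price)
---------+-----------
Sports   | 667.32    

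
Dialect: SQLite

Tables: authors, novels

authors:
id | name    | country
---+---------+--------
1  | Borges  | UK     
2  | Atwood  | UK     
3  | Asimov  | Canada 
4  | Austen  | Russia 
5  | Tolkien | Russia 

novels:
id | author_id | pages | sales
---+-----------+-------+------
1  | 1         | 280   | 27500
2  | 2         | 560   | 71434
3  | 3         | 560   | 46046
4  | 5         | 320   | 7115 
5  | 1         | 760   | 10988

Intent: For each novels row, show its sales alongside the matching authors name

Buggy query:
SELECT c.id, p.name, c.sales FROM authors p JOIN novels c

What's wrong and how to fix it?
Bug: JOIN with no ON clause produces a cartesian product; every novels row pairs with every authors row

Fix: Add ON c.author_id = p.id to the JOIN

Corrected query:
SELECT c.id, p.name, c.sales FROM authors p JOIN novels c ON c.author_id = p.id

Result:
id | name    | sales
---+---------+------
1  | Borges  | 27500
2  | Atwood  | 71434
3  | Asimov  | 46046
4  | Tolkien | 7115 
5  | Borges  | 10988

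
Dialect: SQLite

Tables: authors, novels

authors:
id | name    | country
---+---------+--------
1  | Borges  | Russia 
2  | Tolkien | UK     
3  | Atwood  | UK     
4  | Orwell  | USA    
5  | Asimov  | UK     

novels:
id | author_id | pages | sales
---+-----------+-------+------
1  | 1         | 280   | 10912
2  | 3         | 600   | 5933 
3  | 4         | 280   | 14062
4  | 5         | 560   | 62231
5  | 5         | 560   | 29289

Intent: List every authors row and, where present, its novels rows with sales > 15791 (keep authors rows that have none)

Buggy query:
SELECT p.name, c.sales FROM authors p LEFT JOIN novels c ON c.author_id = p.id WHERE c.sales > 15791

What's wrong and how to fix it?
Bug: A WHERE condition on the right-hand table after LEFT JOIN drops unmatched parents

Fix: Move the right-table condition into the ON clause so unmatched parents are kept

Corrected query:
SELECT p.name, c.sales FROM authors p LEFT JOIN novels c ON c.author_id = p.id AND c.sales > 15791

Result:
name    | sales
--------+------
Borges  | NULL 
Tolkien | NULL 
Atwood  | NULL 
Orwell  | NULL 
Asimov  | 29289
Asimov  | 62231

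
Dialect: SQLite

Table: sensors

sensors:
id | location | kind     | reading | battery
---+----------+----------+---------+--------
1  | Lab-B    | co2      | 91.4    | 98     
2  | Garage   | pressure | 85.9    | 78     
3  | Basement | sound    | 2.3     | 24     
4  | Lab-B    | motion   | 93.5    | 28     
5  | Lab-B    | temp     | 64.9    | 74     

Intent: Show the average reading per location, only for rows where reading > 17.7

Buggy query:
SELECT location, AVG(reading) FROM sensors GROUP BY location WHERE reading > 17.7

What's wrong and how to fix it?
Bug: WHERE cannot follow GROUP BY

Fix: Move the WHERE clause before GROUP BY

Corrected query:
SELECT location, AVG(reading) FROM sensors WHERE reading > 17.7 GROUP BY location

Result:
location | AVG(reading)
---------+-------------
Garage   | 85.9        
Lab-B    | 83.266667   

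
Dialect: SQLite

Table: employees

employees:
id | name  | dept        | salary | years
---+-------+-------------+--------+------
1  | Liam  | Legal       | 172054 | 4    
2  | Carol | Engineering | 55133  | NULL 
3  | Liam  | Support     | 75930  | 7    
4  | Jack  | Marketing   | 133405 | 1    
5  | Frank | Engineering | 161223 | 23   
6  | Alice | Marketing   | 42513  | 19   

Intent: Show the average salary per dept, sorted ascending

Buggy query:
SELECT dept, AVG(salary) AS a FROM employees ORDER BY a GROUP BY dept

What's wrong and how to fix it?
Bug: ORDER BY appears before GROUP BY; SQL clause order requires GROUP BY first

Fix: Reorder: SELECT … FROM … GROUP BY … ORDER BY …

Corrected query:
SELECT dept, AVG(salary) AS a FROM employees GROUP BY dept ORDER BY a

Result:
dept        | a     
------------+-------
Support     | 75930 
Marketing   | 87959 
Engineering | 108178
Legal       | 172054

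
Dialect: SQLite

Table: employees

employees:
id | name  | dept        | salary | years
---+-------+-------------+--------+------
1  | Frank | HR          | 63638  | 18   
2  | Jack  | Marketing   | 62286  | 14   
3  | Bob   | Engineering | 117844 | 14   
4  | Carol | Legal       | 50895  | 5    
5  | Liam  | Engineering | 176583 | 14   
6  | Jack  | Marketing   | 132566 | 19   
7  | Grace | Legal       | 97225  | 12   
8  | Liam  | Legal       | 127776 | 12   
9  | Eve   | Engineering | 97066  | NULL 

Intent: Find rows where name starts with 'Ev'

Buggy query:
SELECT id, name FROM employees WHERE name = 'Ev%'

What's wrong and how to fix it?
Bug: Wildcards only work with LIKE; '=' treats '%' as a literal character

Fix: Replace '=' with LIKE so 'Ev%' is treated as a pattern

Corrected query:
SELECT id, name FROM employees WHERE name LIKE 'Ev%'

Result:
id | name
---+-----
9  | Eve 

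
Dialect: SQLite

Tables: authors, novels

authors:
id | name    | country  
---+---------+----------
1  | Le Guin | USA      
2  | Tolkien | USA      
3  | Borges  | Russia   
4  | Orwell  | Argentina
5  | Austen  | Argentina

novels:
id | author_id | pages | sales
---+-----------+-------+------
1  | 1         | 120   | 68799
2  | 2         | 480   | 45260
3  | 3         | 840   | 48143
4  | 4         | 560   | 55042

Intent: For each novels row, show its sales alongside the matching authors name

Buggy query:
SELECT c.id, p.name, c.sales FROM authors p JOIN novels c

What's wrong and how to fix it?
Bug: Missing join condition: each novels row is matched to all authors rows instead of just its own

Fix: Specify the join condition linking the foreign key to the parent id

Corrected query:
SELECT c.id, p.name, c.sales FROM authors p JOIN novels c ON c.author_id = p.id

Result:
id | name    | sales
---+---------+------
1  | Le Guin | 68799
2  | Tolkien | 45260
3  | Borges  | 48143
4  | Orwell  | 55042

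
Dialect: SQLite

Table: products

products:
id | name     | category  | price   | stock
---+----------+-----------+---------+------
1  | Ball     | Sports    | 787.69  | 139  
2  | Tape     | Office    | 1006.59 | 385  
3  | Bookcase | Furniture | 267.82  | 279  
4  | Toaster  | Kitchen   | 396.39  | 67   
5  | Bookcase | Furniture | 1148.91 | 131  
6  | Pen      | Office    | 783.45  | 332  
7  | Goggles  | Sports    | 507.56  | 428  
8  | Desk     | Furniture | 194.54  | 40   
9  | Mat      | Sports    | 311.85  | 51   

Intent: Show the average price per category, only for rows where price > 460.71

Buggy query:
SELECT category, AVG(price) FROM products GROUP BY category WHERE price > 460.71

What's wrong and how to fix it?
Bug: WHERE cannot follow GROUP BY

Fix: Move the WHERE clause before GROUP BY

Corrected query:
SELECT category, AVG(price) FROM products WHERE price > 460.71 GROUP BY category

Result:
category  | AVG(price)
----------+-----------
Furniture | 1148.91   
Office    | 895.02    
Sports    | 647.625   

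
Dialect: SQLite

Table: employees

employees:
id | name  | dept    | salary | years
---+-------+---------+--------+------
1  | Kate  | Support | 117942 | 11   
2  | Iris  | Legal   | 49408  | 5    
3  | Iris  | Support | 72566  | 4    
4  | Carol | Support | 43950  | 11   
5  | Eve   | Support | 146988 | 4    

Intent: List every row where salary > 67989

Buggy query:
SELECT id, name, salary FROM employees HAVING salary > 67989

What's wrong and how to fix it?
Bug: HAVING filters the output of aggregation, but this query has no GROUP BY and no aggregate functions, so SQLite rejects it (HAVING clause on a non-aggregate query); the condition here is per row

Fix: Use WHERE for row-level filtering

Corrected query:
SELECT id, name, salary FROM employees WHERE salary > 67989

Result:
id | name | salary
---+------+-------
1  | Kate | 117942
3  | Iris | 72566 
5  | Eve  | 146988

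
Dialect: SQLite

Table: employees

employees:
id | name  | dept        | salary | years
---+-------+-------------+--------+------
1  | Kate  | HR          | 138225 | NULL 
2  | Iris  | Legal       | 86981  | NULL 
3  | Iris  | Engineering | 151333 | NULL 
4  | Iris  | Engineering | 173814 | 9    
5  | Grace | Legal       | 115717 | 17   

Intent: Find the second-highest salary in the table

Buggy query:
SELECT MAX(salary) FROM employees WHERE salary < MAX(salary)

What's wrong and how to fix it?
Bug: MAX(salary) on the right of the comparison is an aggregate-in-WHERE error

Fix: Compute the overall MAX in a subquery, then take MAX of rows below it

Corrected query:
SELECT MAX(salary) FROM employees WHERE salary < (SELECT MAX(salary) FROM employees)

Result:
MAX(salary)
-----------
151333     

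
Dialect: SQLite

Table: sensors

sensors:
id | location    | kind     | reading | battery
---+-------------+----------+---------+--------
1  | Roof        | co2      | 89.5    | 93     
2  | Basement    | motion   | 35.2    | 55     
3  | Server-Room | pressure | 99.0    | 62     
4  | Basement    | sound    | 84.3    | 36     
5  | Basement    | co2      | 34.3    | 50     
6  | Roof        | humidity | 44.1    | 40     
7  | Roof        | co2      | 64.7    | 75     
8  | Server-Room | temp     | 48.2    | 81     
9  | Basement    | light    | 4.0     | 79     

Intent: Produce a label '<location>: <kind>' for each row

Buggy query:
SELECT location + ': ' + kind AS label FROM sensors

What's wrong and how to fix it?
Bug: '+' is numeric addition; on text columns SQLite converts them to 0 instead of concatenating

Fix: Use the || operator for string concatenation

Corrected query:
SELECT location || ': ' || kind AS label FROM sensors

Result:
label                
---------------------
Roof: co2            
Basement: motion     
Server-Room: pressure
Basement: sound      
Basement: co2        
Roof: humidity       
Roof: co2            
Server-Room: temp    
Basement: light      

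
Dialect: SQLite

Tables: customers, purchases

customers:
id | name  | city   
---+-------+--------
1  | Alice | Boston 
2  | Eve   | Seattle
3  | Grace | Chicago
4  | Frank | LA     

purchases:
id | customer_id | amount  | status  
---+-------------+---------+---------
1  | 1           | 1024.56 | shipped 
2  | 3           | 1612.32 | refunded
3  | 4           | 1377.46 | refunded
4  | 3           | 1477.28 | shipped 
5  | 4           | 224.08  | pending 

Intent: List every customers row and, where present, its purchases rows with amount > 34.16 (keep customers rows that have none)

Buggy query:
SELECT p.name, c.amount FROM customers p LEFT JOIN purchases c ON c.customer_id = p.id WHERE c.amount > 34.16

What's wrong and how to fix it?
Bug: A WHERE condition on the right-hand table after LEFT JOIN drops unmatched parents

Fix: Move the right-table condition into the ON clause so unmatched parents are kept

Corrected query:
SELECT p.name, c.amount FROM customers p LEFT JOIN purchases c ON c.customer_id = p.id AND c.amount > 34.16

Result:
name  | amount 
------+--------
Alice | 1024.56
Eve   | NULL   
Grace | 1477.28
Grace | 1612.32
Frank | 224.08 
Frank | 1377.46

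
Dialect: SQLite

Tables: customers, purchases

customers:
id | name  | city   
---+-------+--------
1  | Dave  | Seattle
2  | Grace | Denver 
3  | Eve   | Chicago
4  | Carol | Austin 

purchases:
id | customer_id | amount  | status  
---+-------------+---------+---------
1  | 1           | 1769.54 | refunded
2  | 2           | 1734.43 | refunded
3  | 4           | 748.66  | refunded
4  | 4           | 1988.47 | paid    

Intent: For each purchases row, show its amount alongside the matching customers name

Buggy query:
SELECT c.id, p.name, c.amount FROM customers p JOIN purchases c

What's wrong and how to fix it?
Bug: JOIN with no ON clause produces a cartesian product; every purchases row pairs with every customers row

Fix: Add ON c.customer_id = p.id to the JOIN

Corrected query:
SELECT c.id, p.name, c.amount FROM customers p JOIN purchases c ON c.customer_id = p.id

Result:
id | name  | amount 
---+-------+--------
1  | Dave  | 1769.54
2  | Grace | 1734.43
3  | Carol | 748.66 
4  | Carol | 1988.47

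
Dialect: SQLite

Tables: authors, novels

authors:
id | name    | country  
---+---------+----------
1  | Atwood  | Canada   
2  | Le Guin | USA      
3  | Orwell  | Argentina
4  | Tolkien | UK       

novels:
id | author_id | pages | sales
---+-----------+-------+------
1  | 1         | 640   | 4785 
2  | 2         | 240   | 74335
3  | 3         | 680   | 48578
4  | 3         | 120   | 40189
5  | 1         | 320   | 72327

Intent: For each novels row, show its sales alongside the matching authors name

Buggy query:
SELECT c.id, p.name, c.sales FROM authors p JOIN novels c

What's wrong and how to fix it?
Bug: Missing join condition: each novels row is matched to all authors rows instead of just its own

Fix: Specify the join condition linking the foreign key to the parent id

Corrected query:
SELECT c.id, p.name, c.sales FROM authors p JOIN novels c ON c.author_id = p.id

Result:
id | name    | sales
---+---------+------
1  | Atwood  | 4785 
2  | Le Guin | 74335
3  | Orwell  | 48578
4  | Orwell  | 40189
5  | Atwood  | 72327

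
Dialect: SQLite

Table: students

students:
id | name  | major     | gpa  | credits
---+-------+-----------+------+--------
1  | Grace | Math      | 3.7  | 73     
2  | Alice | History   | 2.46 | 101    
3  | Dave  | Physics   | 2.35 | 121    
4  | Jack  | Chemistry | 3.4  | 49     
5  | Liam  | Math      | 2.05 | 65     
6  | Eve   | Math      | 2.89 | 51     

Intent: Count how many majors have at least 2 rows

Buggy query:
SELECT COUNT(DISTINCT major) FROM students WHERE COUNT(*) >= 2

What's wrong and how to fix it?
Bug: COUNT(*) cannot appear in WHERE; the per-group count doesn't exist yet

Fix: Group first with HAVING COUNT(*) >= 2, then COUNT the resulting groups

Corrected query:
SELECT COUNT(*) FROM (SELECT major FROM students GROUP BY major HAVING COUNT(*) >= 2)

Result:
COUNT(*)
--------
1       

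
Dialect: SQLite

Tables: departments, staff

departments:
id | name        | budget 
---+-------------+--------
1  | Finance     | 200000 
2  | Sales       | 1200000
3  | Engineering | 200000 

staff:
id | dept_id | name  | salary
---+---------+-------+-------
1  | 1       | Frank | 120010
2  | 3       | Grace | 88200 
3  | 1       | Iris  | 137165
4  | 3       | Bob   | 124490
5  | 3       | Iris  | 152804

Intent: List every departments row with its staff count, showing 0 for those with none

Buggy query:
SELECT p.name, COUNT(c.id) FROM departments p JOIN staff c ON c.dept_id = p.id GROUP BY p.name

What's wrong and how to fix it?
Bug: INNER JOIN drops departments rows that have no matching staff rows

Fix: Switch to LEFT JOIN to retain unmatched parent rows

Corrected query:
SELECT p.name, COUNT(c.id) FROM departments p LEFT JOIN staff c ON c.dept_id = p.id GROUP BY p.name

Result:
name        | COUNT(c.id)
------------+------------
Engineering | 3          
Finance     | 2          
Sales       | 0          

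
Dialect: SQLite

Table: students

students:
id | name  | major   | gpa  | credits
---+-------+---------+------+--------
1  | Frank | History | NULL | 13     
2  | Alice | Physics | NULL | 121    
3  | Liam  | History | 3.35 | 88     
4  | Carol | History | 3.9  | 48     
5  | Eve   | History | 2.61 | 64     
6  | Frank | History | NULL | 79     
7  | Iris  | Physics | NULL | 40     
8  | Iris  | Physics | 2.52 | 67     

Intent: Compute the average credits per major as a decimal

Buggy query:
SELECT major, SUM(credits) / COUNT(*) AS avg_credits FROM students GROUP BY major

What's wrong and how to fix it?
Bug: Both operands are integers, so '/' performs integer division and truncates

Fix: Multiply by 1.0 (or CAST to REAL) to force floating-point division

Corrected query:
SELECT major, SUM(credits) * 1.0 / COUNT(*) AS avg_credits FROM students GROUP BY major

Result:
major   | avg_credits
--------+------------
History | 58.4       
Physics | 76         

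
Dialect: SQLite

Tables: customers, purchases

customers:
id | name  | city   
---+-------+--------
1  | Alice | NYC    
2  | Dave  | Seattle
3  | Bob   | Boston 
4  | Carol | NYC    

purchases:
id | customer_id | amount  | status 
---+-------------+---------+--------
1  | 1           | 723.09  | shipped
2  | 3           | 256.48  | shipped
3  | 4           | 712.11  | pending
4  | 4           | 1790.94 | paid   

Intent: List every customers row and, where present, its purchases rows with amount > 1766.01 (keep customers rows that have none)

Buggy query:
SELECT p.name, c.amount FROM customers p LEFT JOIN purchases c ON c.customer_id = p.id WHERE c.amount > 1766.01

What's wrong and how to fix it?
Bug: Filtering c.amount in WHERE discards the NULL rows produced by LEFT JOIN, turning it into an inner join

Fix: Move the right-table condition into the ON clause so unmatched parents are kept

Corrected query:
SELECT p.name, c.amount FROM customers p LEFT JOIN purchases c ON c.customer_id = p.id AND c.amount > 1766.01

Result:
name  | amount 
------+--------
Alice | NULL   
Dave  | NULL   
Bob   | NULL   
Carol | 1790.94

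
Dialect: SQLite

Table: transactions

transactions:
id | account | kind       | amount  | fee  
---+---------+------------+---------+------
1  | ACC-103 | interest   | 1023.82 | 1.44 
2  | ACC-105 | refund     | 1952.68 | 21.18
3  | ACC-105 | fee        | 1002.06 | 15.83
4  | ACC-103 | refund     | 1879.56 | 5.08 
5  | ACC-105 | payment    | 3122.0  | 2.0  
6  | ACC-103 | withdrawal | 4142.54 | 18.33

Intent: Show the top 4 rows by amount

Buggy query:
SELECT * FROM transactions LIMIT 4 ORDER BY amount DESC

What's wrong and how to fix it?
Bug: LIMIT must come after ORDER BY

Fix: Sort with ORDER BY, then apply LIMIT

Corrected query:
SELECT * FROM transactions ORDER BY amount DESC LIMIT 4

Result:
id | account | kind       | amount  | fee  
---+---------+------------+---------+------
6  | ACC-103 | withdrawal | 4142.54 | 18.33
5  | ACC-105 | payment    | 3122    | 2    
2  | ACC-105 | refund     | 1952.68 | 21.18
4  | ACC-103 | refund     | 1879.56 | 5.08 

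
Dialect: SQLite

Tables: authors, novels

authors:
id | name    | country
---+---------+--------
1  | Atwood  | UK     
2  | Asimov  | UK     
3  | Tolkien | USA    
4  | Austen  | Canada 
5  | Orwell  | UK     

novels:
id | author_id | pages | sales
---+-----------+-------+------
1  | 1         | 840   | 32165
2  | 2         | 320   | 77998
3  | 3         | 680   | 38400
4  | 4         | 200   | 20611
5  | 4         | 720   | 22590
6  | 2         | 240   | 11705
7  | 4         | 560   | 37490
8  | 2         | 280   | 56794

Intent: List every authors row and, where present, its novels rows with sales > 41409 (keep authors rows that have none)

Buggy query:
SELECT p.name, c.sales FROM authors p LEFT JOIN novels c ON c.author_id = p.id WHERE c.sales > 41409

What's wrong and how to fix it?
Bug: Filtering c.sales in WHERE discards the NULL rows produced by LEFT JOIN, turning it into an inner join

Fix: Put 'c.sales > 41409' in the JOIN's ON clause instead of WHERE

Corrected query:
SELECT p.name, c.sales FROM authors p LEFT JOIN novels c ON c.author_id = p.id AND c.sales > 41409

Result:
name    | sales
--------+------
Atwood  | NULL 
Asimov  | 56794
Asimov  | 77998
Tolkien | NULL 
Austen  | NULL 
Orwell  | NULL 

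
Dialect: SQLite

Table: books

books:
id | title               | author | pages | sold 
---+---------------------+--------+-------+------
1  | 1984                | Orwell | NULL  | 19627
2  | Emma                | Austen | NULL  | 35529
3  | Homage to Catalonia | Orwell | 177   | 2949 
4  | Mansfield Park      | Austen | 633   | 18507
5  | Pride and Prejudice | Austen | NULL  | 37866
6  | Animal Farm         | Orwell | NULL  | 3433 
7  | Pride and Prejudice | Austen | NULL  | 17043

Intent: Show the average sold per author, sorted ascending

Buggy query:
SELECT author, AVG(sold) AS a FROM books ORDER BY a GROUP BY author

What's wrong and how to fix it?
Bug: ORDER BY appears before GROUP BY; SQL clause order requires GROUP BY first

Fix: Reorder: SELECT … FROM … GROUP BY … ORDER BY …

Corrected query:
SELECT author, AVG(sold) AS a FROM books GROUP BY author ORDER BY a

Result:
author | a          
-------+------------
Orwell | 8669.666667
Austen | 27236.25   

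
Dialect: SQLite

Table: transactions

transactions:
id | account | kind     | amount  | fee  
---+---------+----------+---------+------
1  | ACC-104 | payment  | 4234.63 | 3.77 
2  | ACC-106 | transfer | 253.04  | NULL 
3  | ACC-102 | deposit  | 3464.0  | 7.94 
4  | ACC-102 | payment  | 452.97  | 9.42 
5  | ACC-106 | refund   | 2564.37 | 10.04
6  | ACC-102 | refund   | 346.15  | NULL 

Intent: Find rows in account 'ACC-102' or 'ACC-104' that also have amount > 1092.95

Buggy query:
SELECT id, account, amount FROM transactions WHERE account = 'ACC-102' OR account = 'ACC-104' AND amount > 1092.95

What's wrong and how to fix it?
Bug: Without parentheses, AND is evaluated before OR, so the amount filter only applies to the 'ACC-104' branch

Fix: Add parentheses around the OR so the AND applies to both alternatives

Corrected query:
SELECT id, account, amount FROM transactions WHERE (account = 'ACC-102' OR account = 'ACC-104') AND amount > 1092.95

Result:
id | account | amount 
---+---------+--------
1  | ACC-104 | 4234.63
3  | ACC-102 | 3464   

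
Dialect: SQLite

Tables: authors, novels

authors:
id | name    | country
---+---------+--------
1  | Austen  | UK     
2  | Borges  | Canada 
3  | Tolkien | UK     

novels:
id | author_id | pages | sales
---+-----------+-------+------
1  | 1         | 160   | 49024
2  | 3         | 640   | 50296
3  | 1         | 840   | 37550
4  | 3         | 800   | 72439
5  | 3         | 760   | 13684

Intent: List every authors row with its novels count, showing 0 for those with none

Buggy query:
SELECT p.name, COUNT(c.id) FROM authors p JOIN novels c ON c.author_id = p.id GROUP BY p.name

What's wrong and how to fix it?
Bug: INNER JOIN drops authors rows that have no matching novels rows

Fix: Use LEFT JOIN so parents without children still appear (COUNT(c.id) gives 0)

Corrected query:
SELECT p.name, COUNT(c.id) FROM authors p LEFT JOIN novels c ON c.author_id = p.id GROUP BY p.name

Result:
name    | COUNT(c.id)
--------+------------
Austen  | 2          
Borges  | 0          
Tolkien | 3          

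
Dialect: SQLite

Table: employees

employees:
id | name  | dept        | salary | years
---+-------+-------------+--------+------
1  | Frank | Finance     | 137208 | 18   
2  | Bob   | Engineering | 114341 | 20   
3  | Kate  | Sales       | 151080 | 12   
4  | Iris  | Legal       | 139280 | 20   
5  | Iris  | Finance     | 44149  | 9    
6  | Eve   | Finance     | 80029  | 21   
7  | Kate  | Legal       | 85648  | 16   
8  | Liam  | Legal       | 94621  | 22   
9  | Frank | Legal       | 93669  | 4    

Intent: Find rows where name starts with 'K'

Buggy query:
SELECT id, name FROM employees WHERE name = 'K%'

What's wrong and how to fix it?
Bug: '=' compares the literal string including the % character; pattern matching needs LIKE

Fix: Replace '=' with LIKE so 'K%' is treated as a pattern

Corrected query:
SELECT id, name FROM employees WHERE name LIKE 'K%'

Result:
id | name
---+-----
3  | Kate
7  | Kate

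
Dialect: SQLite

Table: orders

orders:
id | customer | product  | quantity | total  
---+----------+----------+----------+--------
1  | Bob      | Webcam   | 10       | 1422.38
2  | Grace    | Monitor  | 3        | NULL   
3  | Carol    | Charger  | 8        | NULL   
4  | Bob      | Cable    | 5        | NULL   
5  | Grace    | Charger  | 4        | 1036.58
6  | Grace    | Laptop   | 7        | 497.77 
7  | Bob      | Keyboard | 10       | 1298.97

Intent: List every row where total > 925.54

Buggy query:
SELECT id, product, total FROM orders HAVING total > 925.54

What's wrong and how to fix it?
Bug: HAVING filters the output of aggregation, but this query has no GROUP BY and no aggregate functions, so SQLite rejects it (HAVING clause on a non-aggregate query); the condition here is per row

Fix: Replace HAVING with WHERE since the condition applies to individual rows

Corrected query:
SELECT id, product, total FROM orders WHERE total > 925.54

Result:
id | product  | total  
---+----------+--------
1  | Webcam   | 1422.38
5  | Charger  | 1036.58
7  | Keyboard | 1298.97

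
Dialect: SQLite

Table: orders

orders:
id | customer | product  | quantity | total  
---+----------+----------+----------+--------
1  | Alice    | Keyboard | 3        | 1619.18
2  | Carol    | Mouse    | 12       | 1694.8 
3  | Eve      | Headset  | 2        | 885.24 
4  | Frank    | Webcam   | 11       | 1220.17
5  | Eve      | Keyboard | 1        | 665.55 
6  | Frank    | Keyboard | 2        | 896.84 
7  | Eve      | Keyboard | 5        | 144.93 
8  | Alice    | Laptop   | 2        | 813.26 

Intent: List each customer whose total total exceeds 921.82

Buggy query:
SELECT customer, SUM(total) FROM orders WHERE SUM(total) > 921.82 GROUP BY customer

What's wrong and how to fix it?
Bug: Aggregate functions cannot appear in a WHERE clause

Fix: Use HAVING (which filters groups after aggregation) instead of WHERE

Corrected query:
SELECT customer, SUM(total) FROM orders GROUP BY customer HAVING SUM(total) > 921.82

Result:
customer | SUM(total)
---------+-----------
Alice    | 2432.44   
Carol    | 1694.8    
Eve      | 1695.72   
Frank    | 2117.01   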